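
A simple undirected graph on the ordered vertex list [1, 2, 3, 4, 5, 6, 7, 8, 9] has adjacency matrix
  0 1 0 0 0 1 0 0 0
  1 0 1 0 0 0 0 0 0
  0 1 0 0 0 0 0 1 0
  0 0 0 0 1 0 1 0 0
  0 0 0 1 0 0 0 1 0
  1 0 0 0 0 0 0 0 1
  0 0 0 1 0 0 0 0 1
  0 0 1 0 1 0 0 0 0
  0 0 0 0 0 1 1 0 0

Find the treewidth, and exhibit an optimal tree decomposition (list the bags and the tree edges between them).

Treewidth 2.
Bags: B1 = {4, 5, 8}  B2 = {3, 4, 8}  B3 = {2, 3, 4}  B4 = {1, 2, 4}  B5 = {1, 4, 6}  B6 = {4, 6, 9}  B7 = {4, 7, 9}
Tree: B1–B2, B2–B3, B3–B4, B4–B5, B5–B6, B6–B7

Every bag has size at most 3, so the width is 3 − 1 = 2 and tw(G) ≤ 2. For the lower bound, G contains the cycle 4–5–8–3–2–1–6–9–7–4, so G is not a forest; only forests have treewidth ≤ 1, hence tw(G) ≥ 2. The upper and lower bounds meet at 2, so that is the treewidth.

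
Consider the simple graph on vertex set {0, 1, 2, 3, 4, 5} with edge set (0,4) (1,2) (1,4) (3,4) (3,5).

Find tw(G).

A width-1 tree decomposition is:
Bags: B1 = {0, 4}  B2 = {1, 4}  B3 = {3, 4}  B4 = {3, 5}  B5 = {1, 2}
Tree: B1–B2, B2–B3, B3–B4, B2–B5
Each bag holds 2 vertices, so the decomposition has width 1, which upper-bounds the treewidth. Any graph with an edge has treewidth ≥ 1, and G has the edge 0–4. Hence tw(G) = 1 exactly.

1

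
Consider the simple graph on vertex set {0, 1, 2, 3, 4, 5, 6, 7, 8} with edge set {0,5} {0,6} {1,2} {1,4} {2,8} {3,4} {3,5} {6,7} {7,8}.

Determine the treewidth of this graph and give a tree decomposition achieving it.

Treewidth 2.
One optimal decomposition is:
Bags: B1 = {1, 2, 8}  B2 = {1, 4, 8}  B3 = {3, 4, 8}  B4 = {3, 5, 8}  B5 = {0, 5, 8}  B6 = {0, 6, 8}  B7 = {6, 7, 8}
Tree: B1–B2, B2–B3, B3–B4, B4–B5, B5–B6, B6–B7

Every bag has size at most 3, so the width is 3 − 1 = 2 and tw(G) ≤ 2. The edges 8–2–1–4–3–5–0–6–7–8 form a cycle, so G is not a tree and its treewidth is at least 2. Combining the bounds, tw(G) = 2.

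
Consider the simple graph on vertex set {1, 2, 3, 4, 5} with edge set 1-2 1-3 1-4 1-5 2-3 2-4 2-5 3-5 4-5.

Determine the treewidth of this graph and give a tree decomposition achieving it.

The largest bag has 4 vertices, giving width 3; this decomposition certifies tw(G) ≤ 3. Conversely, {1, 2, 3, 5} is a clique of size 4, and the vertices of any clique must share a bag in every tree decomposition; so some bag has ≥ 4 vertices and tw(G) ≥ 3. Therefore the treewidth is 3.

Treewidth 3.
Bags: B1 = {1, 2, 3, 5}  B2 = {1, 2, 4, 5}
Tree: B1–B2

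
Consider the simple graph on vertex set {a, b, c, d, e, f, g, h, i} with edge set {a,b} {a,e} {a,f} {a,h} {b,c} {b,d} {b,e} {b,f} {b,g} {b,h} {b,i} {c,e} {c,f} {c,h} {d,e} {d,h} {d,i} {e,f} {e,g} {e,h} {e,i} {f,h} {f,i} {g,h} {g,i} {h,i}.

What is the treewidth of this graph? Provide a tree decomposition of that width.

Treewidth 4.
One such decomposition:
Bags: B1 = {a, b, e, f, h}  B2 = {b, e, f, h, i}  B3 = {b, d, e, h, i}  B4 = {b, e, g, h, i}  B5 = {b, c, e, f, h}
Tree: B1–B2, B2–B3, B3–B4, B1–B5

Every bag has size at most 5, so the width is 5 − 1 = 4 and tw(G) ≤ 4. On the other hand G contains the 5-clique {b, d, e, h, i}. A clique must lie in a single bag of any decomposition, so no decomposition can have width below 4. The upper and lower bounds meet at 4, so that is the treewidth.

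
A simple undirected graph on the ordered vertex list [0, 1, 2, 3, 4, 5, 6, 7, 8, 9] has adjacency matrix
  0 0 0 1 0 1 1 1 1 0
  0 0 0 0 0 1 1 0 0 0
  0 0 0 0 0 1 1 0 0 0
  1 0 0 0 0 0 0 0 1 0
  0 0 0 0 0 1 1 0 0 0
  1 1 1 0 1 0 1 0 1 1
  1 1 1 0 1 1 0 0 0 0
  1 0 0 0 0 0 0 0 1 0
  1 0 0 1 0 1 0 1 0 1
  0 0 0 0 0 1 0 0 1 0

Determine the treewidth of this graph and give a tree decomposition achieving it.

The largest bag has 3 vertices, giving width 2; this decomposition certifies tw(G) ≤ 2. Conversely, {0, 3, 8} is a clique of size 3, and the vertices of any clique must share a bag in every tree decomposition; so some bag has ≥ 3 vertices and tw(G) ≥ 2. Therefore the treewidth is 2.

Treewidth 2.
Bags: B1 = {0, 5, 8}  B2 = {0, 5, 6}  B3 = {2, 5, 6}  B4 = {0, 7, 8}  B5 = {1, 5, 6}  B6 = {0, 3, 8}  B7 = {5, 8, 9}  B8 = {4, 5, 6}
Tree: B1–B2, B2–B3, B1–B4, B3–B5, B4–B6, B1–B7, B3–B8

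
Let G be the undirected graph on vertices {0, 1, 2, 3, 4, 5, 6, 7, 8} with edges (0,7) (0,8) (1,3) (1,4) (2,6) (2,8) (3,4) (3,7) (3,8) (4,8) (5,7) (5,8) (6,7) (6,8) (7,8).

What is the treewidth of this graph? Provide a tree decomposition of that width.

Every bag has size at most 3, so the width is 3 − 1 = 2 and tw(G) ≤ 2. For the lower bound, the 3 vertices {2, 6, 8} are pairwise adjacent, and any tree decomposition puts a clique entirely inside one bag — forcing width ≥ 2. Hence tw(G) = 2 exactly.

Treewidth 2.
One optimal decomposition is:
Bags: B1 = {3, 7, 8}  B2 = {0, 7, 8}  B3 = {3, 4, 8}  B4 = {5, 7, 8}  B5 = {1, 3, 4}  B6 = {6, 7, 8}  B7 = {2, 6, 8}
Tree: B1–B2, B1–B3, B1–B4, B3–B5, B4–B6, B6–B7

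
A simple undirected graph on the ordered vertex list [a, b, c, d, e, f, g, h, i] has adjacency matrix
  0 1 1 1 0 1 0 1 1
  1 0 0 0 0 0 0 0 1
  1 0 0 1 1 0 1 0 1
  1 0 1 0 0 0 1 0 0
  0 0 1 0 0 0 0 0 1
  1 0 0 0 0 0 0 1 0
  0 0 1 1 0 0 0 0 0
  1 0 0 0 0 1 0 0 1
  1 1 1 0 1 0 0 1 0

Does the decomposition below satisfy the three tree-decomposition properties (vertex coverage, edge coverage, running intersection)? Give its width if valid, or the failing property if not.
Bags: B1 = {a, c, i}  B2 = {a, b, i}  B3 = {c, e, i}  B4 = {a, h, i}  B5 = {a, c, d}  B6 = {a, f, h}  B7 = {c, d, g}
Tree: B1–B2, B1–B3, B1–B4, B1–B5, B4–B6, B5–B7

Yes; width 2.

Every vertex of G appears in some bag (union = {a, b, c, d, e, f, g, h, i}); every edge is covered by a bag; and for each vertex v the set of bags containing v is connected in the bag tree. The decomposition is therefore valid. The largest bag has 3 vertices, so the width is 2.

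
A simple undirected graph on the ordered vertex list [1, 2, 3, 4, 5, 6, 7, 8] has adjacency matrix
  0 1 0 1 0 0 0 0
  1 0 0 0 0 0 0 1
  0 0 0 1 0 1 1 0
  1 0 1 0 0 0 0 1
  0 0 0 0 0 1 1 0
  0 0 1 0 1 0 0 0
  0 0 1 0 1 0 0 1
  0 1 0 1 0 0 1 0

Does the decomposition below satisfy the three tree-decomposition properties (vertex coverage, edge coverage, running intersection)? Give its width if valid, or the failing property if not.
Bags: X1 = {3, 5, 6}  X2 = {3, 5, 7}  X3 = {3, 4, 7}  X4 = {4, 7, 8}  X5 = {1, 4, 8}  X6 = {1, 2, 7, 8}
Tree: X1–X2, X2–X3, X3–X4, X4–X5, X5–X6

No — bags containing vertex 7 are not connected in the tree.

A tree decomposition must satisfy three properties: every vertex lies in some bag; for every edge, both endpoints lie together in some bag; and for every vertex, the bags containing it form a connected subtree. Here bags containing vertex 7 are not connected in the tree, so the decomposition is invalid.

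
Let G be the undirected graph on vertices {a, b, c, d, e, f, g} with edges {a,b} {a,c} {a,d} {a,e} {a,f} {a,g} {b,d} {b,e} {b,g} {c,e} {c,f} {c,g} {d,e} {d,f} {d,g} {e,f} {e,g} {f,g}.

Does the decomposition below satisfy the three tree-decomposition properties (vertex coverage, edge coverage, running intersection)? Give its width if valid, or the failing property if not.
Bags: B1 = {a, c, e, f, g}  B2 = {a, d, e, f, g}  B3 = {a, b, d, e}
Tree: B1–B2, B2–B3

A tree decomposition must satisfy three properties: every vertex lies in some bag; for every edge, both endpoints lie together in some bag; and for every vertex, the bags containing it form a connected subtree. Here edge (g,b) lies in no bag, so the decomposition is invalid.

No — edge (g,b) lies in no bag.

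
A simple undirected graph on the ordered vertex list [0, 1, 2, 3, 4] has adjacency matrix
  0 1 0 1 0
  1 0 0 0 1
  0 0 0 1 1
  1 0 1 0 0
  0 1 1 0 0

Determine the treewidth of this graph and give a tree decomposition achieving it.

Every bag has size at most 3, so the width is 3 − 1 = 2 and tw(G) ≤ 2. Since 2–3–0–1–4–2 is a cycle in G, G is not acyclic. Forests are exactly the graphs of treewidth ≤ 1, so tw(G) ≥ 2. Therefore the treewidth is 2.

Treewidth 2.
Bags: B1 = {0, 2, 3}  B2 = {0, 1, 2}  B3 = {1, 2, 4}
Tree: B1–B2, B2–B3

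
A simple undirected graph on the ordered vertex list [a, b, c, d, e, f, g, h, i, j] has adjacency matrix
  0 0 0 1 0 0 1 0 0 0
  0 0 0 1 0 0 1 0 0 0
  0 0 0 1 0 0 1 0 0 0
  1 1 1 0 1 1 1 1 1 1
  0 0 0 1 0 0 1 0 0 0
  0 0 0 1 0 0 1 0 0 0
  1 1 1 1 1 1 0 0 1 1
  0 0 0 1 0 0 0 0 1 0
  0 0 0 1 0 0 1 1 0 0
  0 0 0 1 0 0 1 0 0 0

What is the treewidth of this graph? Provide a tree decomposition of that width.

Treewidth 2.
One such decomposition:
Bags: B1 = {d, g, i}  B2 = {b, d, g}  B3 = {d, h, i}  B4 = {d, g, j}  B5 = {a, d, g}  B6 = {d, e, g}  B7 = {c, d, g}  B8 = {d, f, g}
Tree: B1–B2, B1–B3, B2–B4, B2–B5, B5–B6, B2–B7, B4–B8

The largest bag has 3 vertices, giving width 2; this decomposition certifies tw(G) ≤ 2. Conversely, {d, f, g} is a clique of size 3, and the vertices of any clique must share a bag in every tree decomposition; so some bag has ≥ 3 vertices and tw(G) ≥ 2. Hence tw(G) = 2 exactly.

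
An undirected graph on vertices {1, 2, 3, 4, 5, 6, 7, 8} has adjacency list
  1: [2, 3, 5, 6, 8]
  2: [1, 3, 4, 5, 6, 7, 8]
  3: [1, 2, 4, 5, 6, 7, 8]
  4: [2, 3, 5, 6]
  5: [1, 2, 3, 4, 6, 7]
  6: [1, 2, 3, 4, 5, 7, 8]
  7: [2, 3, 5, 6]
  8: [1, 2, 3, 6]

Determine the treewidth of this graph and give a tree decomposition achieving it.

The largest bag has 5 vertices, giving width 4; this decomposition certifies tw(G) ≤ 4. On the other hand G contains the 5-clique {1, 2, 3, 6, 8}. A clique must lie in a single bag of any decomposition, so no decomposition can have width below 4. The upper and lower bounds meet at 4, so that is the treewidth.

Treewidth 4.
Bags: B1 = {2, 3, 4, 5, 6}  B2 = {2, 3, 5, 6, 7}  B3 = {1, 2, 3, 5, 6}  B4 = {1, 2, 3, 6, 8}
Tree: B1–B2, B1–B3, B3–B4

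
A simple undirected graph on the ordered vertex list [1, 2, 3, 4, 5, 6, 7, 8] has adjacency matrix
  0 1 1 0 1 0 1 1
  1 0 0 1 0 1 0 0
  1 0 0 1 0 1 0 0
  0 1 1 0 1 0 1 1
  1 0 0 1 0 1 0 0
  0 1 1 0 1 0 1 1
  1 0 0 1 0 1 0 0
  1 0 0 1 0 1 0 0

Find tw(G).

A width-3 tree decomposition is:
Bags: B1 = {1, 4, 5, 6}  B2 = {1, 4, 6, 8}  B3 = {1, 3, 4, 6}  B4 = {1, 2, 4, 6}  B5 = {1, 4, 6, 7}
Tree: B1–B2, B2–B3, B3–B4, B4–B5
The largest bag has 4 vertices, giving width 3; this decomposition certifies tw(G) ≤ 3. For the lower bound: the 4 vertex sets {1,5}, {4,8}, {6}, {3} are disjoint, each induces a connected subgraph, and every pair is joined by at least one edge of G. Contracting each set to a single vertex therefore yields K_{4} as a minor, and since treewidth is minor-monotone, tw(G) ≥ tw(K_{4}) = 3. Hence tw(G) = 3 exactly.

3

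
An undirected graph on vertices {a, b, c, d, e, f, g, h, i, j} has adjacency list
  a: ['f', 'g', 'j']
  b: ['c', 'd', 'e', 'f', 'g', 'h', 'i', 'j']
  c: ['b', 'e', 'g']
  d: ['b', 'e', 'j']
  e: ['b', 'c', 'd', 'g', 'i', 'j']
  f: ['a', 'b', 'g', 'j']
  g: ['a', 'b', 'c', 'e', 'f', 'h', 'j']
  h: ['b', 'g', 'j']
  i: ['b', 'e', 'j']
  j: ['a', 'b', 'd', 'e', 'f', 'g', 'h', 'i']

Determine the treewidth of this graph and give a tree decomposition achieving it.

Treewidth 3.
Bags: B1 = {b, e, g, j}  B2 = {b, g, h, j}  B3 = {b, f, g, j}  B4 = {b, c, e, g}  B5 = {a, f, g, j}  B6 = {b, d, e, j}  B7 = {b, e, i, j}
Tree: B1–B2, B2–B3, B1–B4, B3–B5, B1–B6, B6–B7

Every bag has size at most 4, so the width is 4 − 1 = 3 and tw(G) ≤ 3. For the lower bound, the 4 vertices {a, f, g, j} are pairwise adjacent, and any tree decomposition puts a clique entirely inside one bag — forcing width ≥ 3. The upper and lower bounds meet at 3, so that is the treewidth.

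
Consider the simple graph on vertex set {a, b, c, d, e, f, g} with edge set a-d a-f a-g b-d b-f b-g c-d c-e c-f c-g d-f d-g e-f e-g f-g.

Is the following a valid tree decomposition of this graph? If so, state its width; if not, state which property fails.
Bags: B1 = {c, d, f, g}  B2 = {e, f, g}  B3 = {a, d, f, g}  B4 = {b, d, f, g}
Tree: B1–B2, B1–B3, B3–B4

A tree decomposition must satisfy three properties: every vertex lies in some bag; for every edge, both endpoints lie together in some bag; and for every vertex, the bags containing it form a connected subtree. Here edge (c,e) lies in no bag, so the decomposition is invalid.

No — edge (c,e) lies in no bag.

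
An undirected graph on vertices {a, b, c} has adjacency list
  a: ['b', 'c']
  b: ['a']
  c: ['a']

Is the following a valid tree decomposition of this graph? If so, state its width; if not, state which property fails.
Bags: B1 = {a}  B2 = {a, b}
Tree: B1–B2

No — vertex c appears in no bag.

A tree decomposition must satisfy three properties: every vertex lies in some bag; for every edge, both endpoints lie together in some bag; and for every vertex, the bags containing it form a connected subtree. Here vertex c appears in no bag, so the decomposition is invalid.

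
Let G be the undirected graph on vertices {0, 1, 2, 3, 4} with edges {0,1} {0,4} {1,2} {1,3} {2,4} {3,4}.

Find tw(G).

2

A width-2 tree decomposition is:
Bags: B1 = {1, 2, 4}  B2 = {1, 3, 4}  B3 = {0, 1, 4}
Tree: B1–B2, B2–B3
Each bag holds 3 vertices, so the decomposition has width 2, which upper-bounds the treewidth. Since 2–4–3–1–2 is a cycle in G, G is not acyclic. Forests are exactly the graphs of treewidth ≤ 1, so tw(G) ≥ 2. Combining the bounds, tw(G) = 2.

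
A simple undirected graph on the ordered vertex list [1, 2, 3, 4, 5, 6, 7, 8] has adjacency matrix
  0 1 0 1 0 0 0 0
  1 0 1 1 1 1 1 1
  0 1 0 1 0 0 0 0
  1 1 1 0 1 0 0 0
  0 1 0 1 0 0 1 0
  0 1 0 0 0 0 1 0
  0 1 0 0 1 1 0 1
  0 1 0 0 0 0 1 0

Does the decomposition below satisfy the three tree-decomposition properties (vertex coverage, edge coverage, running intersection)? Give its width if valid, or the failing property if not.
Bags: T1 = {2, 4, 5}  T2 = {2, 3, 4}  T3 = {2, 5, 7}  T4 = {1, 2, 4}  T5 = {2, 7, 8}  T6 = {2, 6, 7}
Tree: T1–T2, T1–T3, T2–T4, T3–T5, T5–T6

Yes; width 2.

Every vertex of G appears in some bag (union = {1, 2, 3, 4, 5, 6, 7, 8}); every edge is covered by a bag; and for each vertex v the set of bags containing v is connected in the bag tree. The decomposition is therefore valid. The largest bag has 3 vertices, so the width is 2.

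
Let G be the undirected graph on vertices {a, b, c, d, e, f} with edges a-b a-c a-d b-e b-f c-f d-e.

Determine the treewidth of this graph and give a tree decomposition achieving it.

Every bag has size at most 3, so the width is 3 − 1 = 2 and tw(G) ≤ 2. Since d–e–b–a–d is a cycle in G, G is not acyclic. Forests are exactly the graphs of treewidth ≤ 1, so tw(G) ≥ 2. Combining the bounds, tw(G) = 2.

Treewidth 2.
One such decomposition:
Bags: B1 = {a, d, e}  B2 = {a, b, e}  B3 = {a, b, c}  B4 = {b, c, f}
Tree: B1–B2, B2–B3, B3–B4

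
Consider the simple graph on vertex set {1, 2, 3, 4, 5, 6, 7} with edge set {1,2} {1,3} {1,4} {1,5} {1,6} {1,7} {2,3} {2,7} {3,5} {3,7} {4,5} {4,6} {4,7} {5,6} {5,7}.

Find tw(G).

A width-3 tree decomposition is:
Bags: B1 = {1, 4, 5, 7}  B2 = {1, 4, 5, 6}  B3 = {1, 3, 5, 7}  B4 = {1, 2, 3, 7}
Tree: B1–B2, B1–B3, B3–B4
Every bag has size at most 4, so the width is 4 − 1 = 3 and tw(G) ≤ 3. On the other hand G contains the 4-clique {1, 2, 3, 7}. A clique must lie in a single bag of any decomposition, so no decomposition can have width below 3. Combining the bounds, tw(G) = 3.

3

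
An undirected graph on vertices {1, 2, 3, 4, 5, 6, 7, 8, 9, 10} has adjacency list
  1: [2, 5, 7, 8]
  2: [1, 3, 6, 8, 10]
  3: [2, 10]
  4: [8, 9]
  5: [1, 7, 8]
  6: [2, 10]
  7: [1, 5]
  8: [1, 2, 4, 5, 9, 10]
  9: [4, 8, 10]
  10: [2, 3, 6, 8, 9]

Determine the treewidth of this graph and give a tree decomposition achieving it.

The largest bag has 3 vertices, giving width 2; this decomposition certifies tw(G) ≤ 2. Conversely, {1, 2, 8} is a clique of size 3, and the vertices of any clique must share a bag in every tree decomposition; so some bag has ≥ 3 vertices and tw(G) ≥ 2. The upper and lower bounds meet at 2, so that is the treewidth.

Treewidth 2.
One such decomposition:
Bags: B1 = {2, 8, 10}  B2 = {8, 9, 10}  B3 = {1, 2, 8}  B4 = {2, 6, 10}  B5 = {1, 5, 8}  B6 = {4, 8, 9}  B7 = {1, 5, 7}  B8 = {2, 3, 10}
Tree: B1–B2, B1–B3, B1–B4, B3–B5, B2–B6, B5–B7, B1–B8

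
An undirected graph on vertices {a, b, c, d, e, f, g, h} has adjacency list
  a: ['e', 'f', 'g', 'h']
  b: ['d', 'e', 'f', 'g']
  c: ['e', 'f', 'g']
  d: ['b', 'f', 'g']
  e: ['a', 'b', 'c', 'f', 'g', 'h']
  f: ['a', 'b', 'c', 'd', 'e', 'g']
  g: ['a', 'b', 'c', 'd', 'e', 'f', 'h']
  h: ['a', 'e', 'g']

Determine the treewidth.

A width-3 tree decomposition is:
Bags: B1 = {b, e, f, g}  B2 = {b, d, f, g}  B3 = {a, e, f, g}  B4 = {a, e, g, h}  B5 = {c, e, f, g}
Tree: B1–B2, B1–B3, B3–B4, B1–B5
Every bag has size at most 4, so the width is 4 − 1 = 3 and tw(G) ≤ 3. On the other hand G contains the 4-clique {a, e, g, h}. A clique must lie in a single bag of any decomposition, so no decomposition can have width below 3. Combining the bounds, tw(G) = 3.

3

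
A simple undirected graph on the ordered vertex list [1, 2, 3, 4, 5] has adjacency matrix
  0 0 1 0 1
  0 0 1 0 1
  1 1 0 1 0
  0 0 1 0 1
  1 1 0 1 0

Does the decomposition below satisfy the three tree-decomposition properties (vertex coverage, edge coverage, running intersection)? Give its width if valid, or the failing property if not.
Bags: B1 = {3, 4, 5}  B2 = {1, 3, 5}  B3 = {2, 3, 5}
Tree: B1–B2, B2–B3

Yes; width 2.

Every vertex of G appears in some bag (union = {1, 2, 3, 4, 5}); every edge is covered by a bag; and for each vertex v the set of bags containing v is connected in the bag tree. The decomposition is therefore valid. The largest bag has 3 vertices, so the width is 2.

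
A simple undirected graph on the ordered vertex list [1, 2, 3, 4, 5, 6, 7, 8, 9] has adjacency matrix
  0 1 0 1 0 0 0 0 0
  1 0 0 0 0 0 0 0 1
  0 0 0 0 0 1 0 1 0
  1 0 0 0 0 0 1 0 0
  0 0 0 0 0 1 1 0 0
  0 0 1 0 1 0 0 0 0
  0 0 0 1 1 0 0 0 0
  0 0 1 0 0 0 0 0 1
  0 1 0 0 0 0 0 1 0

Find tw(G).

2

A width-2 tree decomposition is:
Bags: B1 = {4, 5, 7}  B2 = {1, 4, 5}  B3 = {1, 2, 5}  B4 = {2, 5, 9}  B5 = {5, 8, 9}  B6 = {3, 5, 8}  B7 = {3, 5, 6}
Tree: B1–B2, B2–B3, B3–B4, B4–B5, B5–B6, B6–B7
Each bag holds 3 vertices, so the decomposition has width 2, which upper-bounds the treewidth. For the lower bound, G contains the cycle 5–7–4–1–2–9–8–3–6–5, so G is not a forest; only forests have treewidth ≤ 1, hence tw(G) ≥ 2. The upper and lower bounds meet at 2, so that is the treewidth.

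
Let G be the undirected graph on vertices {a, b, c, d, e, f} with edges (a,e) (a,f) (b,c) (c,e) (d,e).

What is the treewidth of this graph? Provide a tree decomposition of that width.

Treewidth 1.
One optimal decomposition is:
Bags: B1 = {d, e}  B2 = {a, e}  B3 = {a, f}  B4 = {c, e}  B5 = {b, c}
Tree: B1–B2, B2–B3, B1–B4, B4–B5

The largest bag has 2 vertices, giving width 1; this decomposition certifies tw(G) ≤ 1. Since G has at least one edge (e.g. e–d), it is not an edgeless graph, so tw(G) ≥ 1. Therefore the treewidth is 1.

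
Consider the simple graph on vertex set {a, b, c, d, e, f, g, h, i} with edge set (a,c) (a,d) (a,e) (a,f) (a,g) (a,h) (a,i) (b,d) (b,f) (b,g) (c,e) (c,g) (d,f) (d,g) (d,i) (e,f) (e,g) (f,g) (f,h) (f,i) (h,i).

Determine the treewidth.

A width-3 tree decomposition is:
Bags: B1 = {a, d, f, g}  B2 = {a, d, f, i}  B3 = {b, d, f, g}  B4 = {a, e, f, g}  B5 = {a, f, h, i}  B6 = {a, c, e, g}
Tree: B1–B2, B1–B3, B1–B4, B2–B5, B4–B6
Every bag has size at most 4, so the width is 4 − 1 = 3 and tw(G) ≤ 3. On the other hand G contains the 4-clique {a, c, e, g}. A clique must lie in a single bag of any decomposition, so no decomposition can have width below 3. Therefore the treewidth is 3.

3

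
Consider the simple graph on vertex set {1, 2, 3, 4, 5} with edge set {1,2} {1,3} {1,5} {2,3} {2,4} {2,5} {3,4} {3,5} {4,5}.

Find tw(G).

A width-3 tree decomposition is:
Bags: B1 = {1, 2, 3, 5}  B2 = {2, 3, 4, 5}
Tree: B1–B2
The largest bag has 4 vertices, giving width 3; this decomposition certifies tw(G) ≤ 3. Conversely, {1, 2, 3, 5} is a clique of size 4, and the vertices of any clique must share a bag in every tree decomposition; so some bag has ≥ 4 vertices and tw(G) ≥ 3. Combining the bounds, tw(G) = 3.

3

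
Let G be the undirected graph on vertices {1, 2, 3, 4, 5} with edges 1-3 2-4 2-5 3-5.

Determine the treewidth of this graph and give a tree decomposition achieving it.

Treewidth 1.
One optimal decomposition is:
Bags: B1 = {2, 4}  B2 = {2, 5}  B3 = {3, 5}  B4 = {1, 3}
Tree: B1–B2, B2–B3, B3–B4

Each bag holds 2 vertices, so the decomposition has width 1, which upper-bounds the treewidth. G has an edge, so its treewidth is at least 1. Combining the bounds, tw(G) = 1.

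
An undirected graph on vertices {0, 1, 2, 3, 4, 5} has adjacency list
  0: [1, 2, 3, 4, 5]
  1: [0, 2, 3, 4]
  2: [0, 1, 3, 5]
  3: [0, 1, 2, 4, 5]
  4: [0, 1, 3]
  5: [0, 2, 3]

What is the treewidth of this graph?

A width-3 tree decomposition is:
Bags: B1 = {0, 1, 3, 4}  B2 = {0, 1, 2, 3}  B3 = {0, 2, 3, 5}
Tree: B1–B2, B2–B3
The largest bag has 4 vertices, giving width 3; this decomposition certifies tw(G) ≤ 3. Conversely, {0, 1, 2, 3} is a clique of size 4, and the vertices of any clique must share a bag in every tree decomposition; so some bag has ≥ 4 vertices and tw(G) ≥ 3. Therefore the treewidth is 3.

3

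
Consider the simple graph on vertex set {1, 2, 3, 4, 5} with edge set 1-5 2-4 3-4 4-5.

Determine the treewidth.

A width-1 tree decomposition is:
Bags: B1 = {4, 5}  B2 = {3, 4}  B3 = {2, 4}  B4 = {1, 5}
Tree: B1–B2, B1–B3, B1–B4
Every bag has size at most 2, so the width is 2 − 1 = 1 and tw(G) ≤ 1. Since G has at least one edge (e.g. 4–5), it is not an edgeless graph, so tw(G) ≥ 1. Combining the bounds, tw(G) = 1.

1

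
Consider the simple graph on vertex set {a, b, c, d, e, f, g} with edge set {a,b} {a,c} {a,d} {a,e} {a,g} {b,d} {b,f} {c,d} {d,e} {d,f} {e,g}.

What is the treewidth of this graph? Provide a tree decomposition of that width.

Treewidth 2.
Bags: B1 = {a, c, d}  B2 = {a, d, e}  B3 = {a, b, d}  B4 = {a, e, g}  B5 = {b, d, f}
Tree: B1–B2, B1–B3, B2–B4, B3–B5

Each bag holds 3 vertices, so the decomposition has width 2, which upper-bounds the treewidth. On the other hand G contains the 3-clique {a, d, e}. A clique must lie in a single bag of any decomposition, so no decomposition can have width below 2. Therefore the treewidth is 2.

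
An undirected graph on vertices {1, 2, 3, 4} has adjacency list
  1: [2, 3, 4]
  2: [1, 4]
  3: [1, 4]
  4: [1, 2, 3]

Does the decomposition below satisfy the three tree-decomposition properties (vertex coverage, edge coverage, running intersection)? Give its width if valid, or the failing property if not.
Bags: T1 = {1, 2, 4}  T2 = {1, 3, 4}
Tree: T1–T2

Every vertex of G appears in some bag (union = {1, 2, 3, 4}); every edge is covered by a bag; and for each vertex v the set of bags containing v is connected in the bag tree. The decomposition is therefore valid. The largest bag has 3 vertices, so the width is 2.

Yes; width 2.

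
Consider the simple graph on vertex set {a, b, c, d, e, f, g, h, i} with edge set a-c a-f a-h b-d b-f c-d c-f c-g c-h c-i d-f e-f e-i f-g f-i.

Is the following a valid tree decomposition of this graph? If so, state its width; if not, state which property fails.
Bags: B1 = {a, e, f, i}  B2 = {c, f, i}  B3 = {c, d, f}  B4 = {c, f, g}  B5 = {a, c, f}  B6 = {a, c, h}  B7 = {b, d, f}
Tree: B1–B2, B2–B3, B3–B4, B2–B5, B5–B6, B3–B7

A tree decomposition must satisfy three properties: every vertex lies in some bag; for every edge, both endpoints lie together in some bag; and for every vertex, the bags containing it form a connected subtree. Here bags containing vertex a are not connected in the tree, so the decomposition is invalid.

No — bags containing vertex a are not connected in the tree.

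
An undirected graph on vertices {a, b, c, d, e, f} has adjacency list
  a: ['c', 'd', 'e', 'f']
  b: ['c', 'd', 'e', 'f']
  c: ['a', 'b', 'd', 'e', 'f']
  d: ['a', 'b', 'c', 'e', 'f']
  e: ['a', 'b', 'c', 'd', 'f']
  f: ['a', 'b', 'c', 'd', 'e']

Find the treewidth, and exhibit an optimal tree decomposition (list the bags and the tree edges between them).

Each bag holds 5 vertices, so the decomposition has width 4, which upper-bounds the treewidth. For the lower bound, the 5 vertices {a, c, d, e, f} are pairwise adjacent, and any tree decomposition puts a clique entirely inside one bag — forcing width ≥ 4. Therefore the treewidth is 4.

Treewidth 4.
One optimal decomposition is:
Bags: B1 = {a, c, d, e, f}  B2 = {b, c, d, e, f}
Tree: B1–B2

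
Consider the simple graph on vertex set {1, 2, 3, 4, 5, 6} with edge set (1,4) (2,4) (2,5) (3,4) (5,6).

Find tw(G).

1

A width-1 tree decomposition is:
Bags: B1 = {2, 5}  B2 = {2, 4}  B3 = {1, 4}  B4 = {3, 4}  B5 = {5, 6}
Tree: B1–B2, B2–B3, B3–B4, B1–B5
Each bag holds 2 vertices, so the decomposition has width 1, which upper-bounds the treewidth. G has an edge, so its treewidth is at least 1. The upper and lower bounds meet at 1, so that is the treewidth.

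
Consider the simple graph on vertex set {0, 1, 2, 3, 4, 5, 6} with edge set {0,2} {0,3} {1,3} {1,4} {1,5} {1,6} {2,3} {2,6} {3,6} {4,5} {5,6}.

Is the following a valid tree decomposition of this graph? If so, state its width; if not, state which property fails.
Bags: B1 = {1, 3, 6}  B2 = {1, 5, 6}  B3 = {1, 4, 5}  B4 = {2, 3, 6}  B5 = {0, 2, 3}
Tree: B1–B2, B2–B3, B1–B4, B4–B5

Yes; width 2.

Vertex coverage: the bags together contain {0, 1, 2, 3, 4, 5, 6}, the full vertex set. Edge coverage: each edge of G has both endpoints in at least one bag. Running intersection: for every vertex, the bags containing it form a connected subtree. All three properties hold, so this is a valid tree decomposition of width max|bag| − 1 = 2, and hence tw(G) ≤ 2.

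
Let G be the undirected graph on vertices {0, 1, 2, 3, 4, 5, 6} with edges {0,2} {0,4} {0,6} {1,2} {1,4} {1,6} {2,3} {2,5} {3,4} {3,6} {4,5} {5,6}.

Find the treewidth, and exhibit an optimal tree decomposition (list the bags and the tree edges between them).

Treewidth 3.
One such decomposition:
Bags: B1 = {0, 2, 4, 6}  B2 = {2, 4, 5, 6}  B3 = {2, 3, 4, 6}  B4 = {1, 2, 4, 6}
Tree: B1–B2, B2–B3, B3–B4

Every bag has size at most 4, so the width is 4 − 1 = 3 and tw(G) ≤ 3. For the lower bound: the 4 vertex sets {0,6}, {2,5}, {4}, {3} are disjoint, each induces a connected subgraph, and every pair is joined by at least one edge of G. Contracting each set to a single vertex therefore yields K_{4} as a minor, and since treewidth is minor-monotone, tw(G) ≥ tw(K_{4}) = 3. Therefore the treewidth is 3.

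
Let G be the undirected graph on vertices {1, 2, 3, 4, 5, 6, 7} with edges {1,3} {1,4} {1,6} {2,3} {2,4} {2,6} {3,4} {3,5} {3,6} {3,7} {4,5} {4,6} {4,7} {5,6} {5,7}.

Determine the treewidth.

A width-3 tree decomposition is:
Bags: B1 = {2, 3, 4, 6}  B2 = {1, 3, 4, 6}  B3 = {3, 4, 5, 6}  B4 = {3, 4, 5, 7}
Tree: B1–B2, B1–B3, B3–B4
Every bag has size at most 4, so the width is 4 − 1 = 3 and tw(G) ≤ 3. On the other hand G contains the 4-clique {1, 3, 4, 6}. A clique must lie in a single bag of any decomposition, so no decomposition can have width below 3. Therefore the treewidth is 3.

3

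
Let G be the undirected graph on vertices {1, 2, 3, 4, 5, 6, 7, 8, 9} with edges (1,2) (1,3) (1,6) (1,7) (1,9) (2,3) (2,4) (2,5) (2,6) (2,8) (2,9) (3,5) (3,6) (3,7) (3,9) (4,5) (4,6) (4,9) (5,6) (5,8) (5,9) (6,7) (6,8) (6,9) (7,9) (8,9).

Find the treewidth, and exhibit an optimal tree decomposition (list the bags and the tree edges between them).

Every bag has size at most 5, so the width is 5 − 1 = 4 and tw(G) ≤ 4. On the other hand G contains the 5-clique {1, 2, 3, 6, 9}. A clique must lie in a single bag of any decomposition, so no decomposition can have width below 4. Combining the bounds, tw(G) = 4.

Treewidth 4.
One optimal decomposition is:
Bags: B1 = {2, 3, 5, 6, 9}  B2 = {1, 2, 3, 6, 9}  B3 = {2, 5, 6, 8, 9}  B4 = {2, 4, 5, 6, 9}  B5 = {1, 3, 6, 7, 9}
Tree: B1–B2, B1–B3, B1–B4, B2–B5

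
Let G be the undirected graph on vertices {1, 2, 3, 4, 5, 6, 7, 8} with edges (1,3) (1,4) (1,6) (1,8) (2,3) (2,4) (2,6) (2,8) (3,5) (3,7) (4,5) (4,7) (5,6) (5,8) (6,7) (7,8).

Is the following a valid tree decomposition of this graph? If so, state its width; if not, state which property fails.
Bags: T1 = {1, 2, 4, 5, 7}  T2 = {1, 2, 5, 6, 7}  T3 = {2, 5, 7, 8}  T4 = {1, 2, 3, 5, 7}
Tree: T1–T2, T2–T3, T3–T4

A tree decomposition must satisfy three properties: every vertex lies in some bag; for every edge, both endpoints lie together in some bag; and for every vertex, the bags containing it form a connected subtree. Here edge (1,8) lies in no bag, so the decomposition is invalid.

No — edge (1,8) lies in no bag.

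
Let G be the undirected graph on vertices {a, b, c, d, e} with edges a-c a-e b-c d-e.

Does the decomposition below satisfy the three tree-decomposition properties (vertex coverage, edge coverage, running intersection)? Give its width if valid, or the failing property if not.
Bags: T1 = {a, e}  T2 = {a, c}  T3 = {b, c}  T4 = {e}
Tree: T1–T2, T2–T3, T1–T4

No — vertex d appears in no bag.

A tree decomposition must satisfy three properties: every vertex lies in some bag; for every edge, both endpoints lie together in some bag; and for every vertex, the bags containing it form a connected subtree. Here vertex d appears in no bag, so the decomposition is invalid.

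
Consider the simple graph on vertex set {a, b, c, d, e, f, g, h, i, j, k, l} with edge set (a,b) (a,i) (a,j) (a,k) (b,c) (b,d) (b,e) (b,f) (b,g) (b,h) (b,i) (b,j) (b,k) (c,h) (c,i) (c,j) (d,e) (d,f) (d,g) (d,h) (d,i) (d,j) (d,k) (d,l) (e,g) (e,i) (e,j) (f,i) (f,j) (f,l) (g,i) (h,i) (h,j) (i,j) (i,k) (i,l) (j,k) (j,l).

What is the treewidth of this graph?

4

A width-4 tree decomposition is:
Bags: B1 = {b, c, h, i, j}  B2 = {b, d, h, i, j}  B3 = {b, d, e, i, j}  B4 = {b, d, i, j, k}  B5 = {b, d, e, g, i}  B6 = {b, d, f, i, j}  B7 = {d, f, i, j, l}  B8 = {a, b, i, j, k}
Tree: B1–B2, B2–B3, B3–B4, B3–B5, B4–B6, B6–B7, B4–B8
Each bag holds 5 vertices, so the decomposition has width 4, which upper-bounds the treewidth. Conversely, {d, f, i, j, l} is a clique of size 5, and the vertices of any clique must share a bag in every tree decomposition; so some bag has ≥ 5 vertices and tw(G) ≥ 4. The upper and lower bounds meet at 4, so that is the treewidth.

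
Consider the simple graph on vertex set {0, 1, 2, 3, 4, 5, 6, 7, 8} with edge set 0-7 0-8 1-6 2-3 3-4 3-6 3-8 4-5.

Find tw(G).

A width-1 tree decomposition is:
Bags: B1 = {3, 4}  B2 = {3, 8}  B3 = {3, 6}  B4 = {4, 5}  B5 = {0, 8}  B6 = {2, 3}  B7 = {0, 7}  B8 = {1, 6}
Tree: B1–B2, B2–B3, B1–B4, B2–B5, B1–B6, B5–B7, B3–B8
Every bag has size at most 2, so the width is 2 − 1 = 1 and tw(G) ≤ 1. G has an edge, so its treewidth is at least 1. Therefore the treewidth is 1.

1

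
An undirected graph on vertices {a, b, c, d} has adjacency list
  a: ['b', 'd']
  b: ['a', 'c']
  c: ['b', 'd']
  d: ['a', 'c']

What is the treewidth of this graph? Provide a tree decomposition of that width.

The largest bag has 3 vertices, giving width 2; this decomposition certifies tw(G) ≤ 2. The edges c–d–a–b–c form a cycle, so G is not a tree and its treewidth is at least 2. The upper and lower bounds meet at 2, so that is the treewidth.

Treewidth 2.
One such decomposition:
Bags: B1 = {a, c, d}  B2 = {a, b, c}
Tree: B1–B2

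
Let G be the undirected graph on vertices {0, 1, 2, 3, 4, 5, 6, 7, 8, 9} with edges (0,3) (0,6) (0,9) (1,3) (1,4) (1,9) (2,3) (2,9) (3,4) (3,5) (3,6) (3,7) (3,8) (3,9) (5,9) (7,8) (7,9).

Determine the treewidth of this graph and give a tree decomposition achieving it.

Every bag has size at most 3, so the width is 3 − 1 = 2 and tw(G) ≤ 2. For the lower bound, the 3 vertices {3, 7, 8} are pairwise adjacent, and any tree decomposition puts a clique entirely inside one bag — forcing width ≥ 2. Combining the bounds, tw(G) = 2.

Treewidth 2.
One optimal decomposition is:
Bags: B1 = {3, 7, 9}  B2 = {3, 5, 9}  B3 = {1, 3, 9}  B4 = {0, 3, 9}  B5 = {2, 3, 9}  B6 = {3, 7, 8}  B7 = {1, 3, 4}  B8 = {0, 3, 6}
Tree: B1–B2, B1–B3, B1–B4, B3–B5, B1–B6, B3–B7, B4–B8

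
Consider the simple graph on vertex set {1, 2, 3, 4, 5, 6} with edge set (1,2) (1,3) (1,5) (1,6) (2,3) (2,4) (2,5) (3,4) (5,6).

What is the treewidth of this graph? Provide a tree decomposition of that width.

The largest bag has 3 vertices, giving width 2; this decomposition certifies tw(G) ≤ 2. On the other hand G contains the 3-clique {1, 2, 3}. A clique must lie in a single bag of any decomposition, so no decomposition can have width below 2. Therefore the treewidth is 2.

Treewidth 2.
One such decomposition:
Bags: B1 = {2, 3, 4}  B2 = {1, 2, 3}  B3 = {1, 2, 5}  B4 = {1, 5, 6}
Tree: B1–B2, B2–B3, B3–B4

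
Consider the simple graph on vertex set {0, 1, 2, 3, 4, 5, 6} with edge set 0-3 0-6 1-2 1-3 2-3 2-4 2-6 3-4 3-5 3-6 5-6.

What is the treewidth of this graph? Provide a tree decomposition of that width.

The largest bag has 3 vertices, giving width 2; this decomposition certifies tw(G) ≤ 2. For the lower bound, the 3 vertices {0, 3, 6} are pairwise adjacent, and any tree decomposition puts a clique entirely inside one bag — forcing width ≥ 2. Hence tw(G) = 2 exactly.

Treewidth 2.
One optimal decomposition is:
Bags: B1 = {2, 3, 6}  B2 = {3, 5, 6}  B3 = {1, 2, 3}  B4 = {2, 3, 4}  B5 = {0, 3, 6}
Tree: B1–B2, B1–B3, B3–B4, B2–B5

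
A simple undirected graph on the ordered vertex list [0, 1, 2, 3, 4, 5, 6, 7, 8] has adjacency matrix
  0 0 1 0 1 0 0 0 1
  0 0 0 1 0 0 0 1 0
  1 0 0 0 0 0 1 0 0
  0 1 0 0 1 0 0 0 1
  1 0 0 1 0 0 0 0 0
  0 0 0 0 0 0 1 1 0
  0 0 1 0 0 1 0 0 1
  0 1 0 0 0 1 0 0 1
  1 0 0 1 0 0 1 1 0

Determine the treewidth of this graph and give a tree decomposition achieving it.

Every bag has size at most 4, so the width is 4 − 1 = 3 and tw(G) ≤ 3. For the lower bound: the 4 vertex sets {2,5,6}, {7}, {8}, {0,1,3,4} are disjoint, each induces a connected subgraph, and every pair is joined by at least one edge of G. Contracting each set to a single vertex therefore yields K_{4} as a minor, and since treewidth is minor-monotone, tw(G) ≥ tw(K_{4}) = 3. Therefore the treewidth is 3.

Treewidth 3.
Bags: B1 = {2, 5, 6, 7}  B2 = {2, 6, 7, 8}  B3 = {0, 2, 7, 8}  B4 = {0, 1, 7, 8}  B5 = {0, 1, 3, 8}  B6 = {0, 1, 3, 4}
Tree: B1–B2, B2–B3, B3–B4, B4–B5, B5–B6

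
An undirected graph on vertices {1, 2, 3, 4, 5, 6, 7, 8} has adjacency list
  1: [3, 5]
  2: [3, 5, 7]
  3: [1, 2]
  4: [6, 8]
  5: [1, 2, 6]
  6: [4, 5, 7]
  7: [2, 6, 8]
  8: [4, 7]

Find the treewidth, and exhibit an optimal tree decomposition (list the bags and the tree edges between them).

Each bag holds 3 vertices, so the decomposition has width 2, which upper-bounds the treewidth. For the lower bound, G contains the cycle 4–8–7–6–4, so G is not a forest; only forests have treewidth ≤ 1, hence tw(G) ≥ 2. Therefore the treewidth is 2.

Treewidth 2.
Bags: B1 = {4, 6, 8}  B2 = {6, 7, 8}  B3 = {5, 6, 7}  B4 = {2, 5, 7}  B5 = {1, 2, 5}  B6 = {1, 2, 3}
Tree: B1–B2, B2–B3, B3–B4, B4–B5, B5–B6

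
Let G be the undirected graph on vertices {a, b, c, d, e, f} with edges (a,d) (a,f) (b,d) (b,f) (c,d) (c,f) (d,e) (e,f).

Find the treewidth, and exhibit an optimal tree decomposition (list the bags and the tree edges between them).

Treewidth 2.
Bags: B1 = {c, d, f}  B2 = {b, d, f}  B3 = {d, e, f}  B4 = {a, d, f}
Tree: B1–B2, B2–B3, B3–B4

Each bag holds 3 vertices, so the decomposition has width 2, which upper-bounds the treewidth. Since f–c–d–b–f is a cycle in G, G is not acyclic. Forests are exactly the graphs of treewidth ≤ 1, so tw(G) ≥ 2. Hence tw(G) = 2 exactly.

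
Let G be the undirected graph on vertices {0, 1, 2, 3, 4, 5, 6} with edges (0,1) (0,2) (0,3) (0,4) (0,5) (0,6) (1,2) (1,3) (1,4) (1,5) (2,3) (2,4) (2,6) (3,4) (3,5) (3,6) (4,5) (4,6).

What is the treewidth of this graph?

A width-4 tree decomposition is:
Bags: B1 = {0, 1, 2, 3, 4}  B2 = {0, 1, 3, 4, 5}  B3 = {0, 2, 3, 4, 6}
Tree: B1–B2, B1–B3
Each bag holds 5 vertices, so the decomposition has width 4, which upper-bounds the treewidth. For the lower bound, the 5 vertices {0, 1, 2, 3, 4} are pairwise adjacent, and any tree decomposition puts a clique entirely inside one bag — forcing width ≥ 4. Therefore the treewidth is 4.

4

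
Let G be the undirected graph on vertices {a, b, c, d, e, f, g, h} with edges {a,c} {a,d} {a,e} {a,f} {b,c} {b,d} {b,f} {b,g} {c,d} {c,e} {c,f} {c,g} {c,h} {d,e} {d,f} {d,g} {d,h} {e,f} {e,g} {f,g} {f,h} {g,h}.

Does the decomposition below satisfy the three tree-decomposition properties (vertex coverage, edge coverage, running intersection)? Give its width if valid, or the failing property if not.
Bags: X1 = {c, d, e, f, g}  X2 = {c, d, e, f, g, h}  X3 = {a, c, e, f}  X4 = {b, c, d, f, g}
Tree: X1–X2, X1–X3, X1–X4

A tree decomposition must satisfy three properties: every vertex lies in some bag; for every edge, both endpoints lie together in some bag; and for every vertex, the bags containing it form a connected subtree. Here edge (d,a) lies in no bag, so the decomposition is invalid.

No — edge (d,a) lies in no bag.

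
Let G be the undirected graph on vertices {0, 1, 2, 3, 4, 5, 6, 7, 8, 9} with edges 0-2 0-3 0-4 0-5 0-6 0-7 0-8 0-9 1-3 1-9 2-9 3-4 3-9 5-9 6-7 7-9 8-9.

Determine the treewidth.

A width-2 tree decomposition is:
Bags: B1 = {0, 3, 9}  B2 = {0, 7, 9}  B3 = {0, 3, 4}  B4 = {1, 3, 9}  B5 = {0, 2, 9}  B6 = {0, 5, 9}  B7 = {0, 8, 9}  B8 = {0, 6, 7}
Tree: B1–B2, B1–B3, B1–B4, B2–B5, B1–B6, B2–B7, B2–B8
Each bag holds 3 vertices, so the decomposition has width 2, which upper-bounds the treewidth. On the other hand G contains the 3-clique {0, 2, 9}. A clique must lie in a single bag of any decomposition, so no decomposition can have width below 2. The upper and lower bounds meet at 2, so that is the treewidth.

2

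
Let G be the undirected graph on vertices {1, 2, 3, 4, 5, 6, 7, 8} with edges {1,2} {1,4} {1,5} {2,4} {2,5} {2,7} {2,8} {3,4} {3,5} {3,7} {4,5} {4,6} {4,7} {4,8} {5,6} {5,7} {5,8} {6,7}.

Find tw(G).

A width-3 tree decomposition is:
Bags: B1 = {1, 2, 4, 5}  B2 = {2, 4, 5, 7}  B3 = {3, 4, 5, 7}  B4 = {4, 5, 6, 7}  B5 = {2, 4, 5, 8}
Tree: B1–B2, B2–B3, B3–B4, B1–B5
Each bag holds 4 vertices, so the decomposition has width 3, which upper-bounds the treewidth. On the other hand G contains the 4-clique {2, 4, 5, 8}. A clique must lie in a single bag of any decomposition, so no decomposition can have width below 3. Hence tw(G) = 3 exactly.

3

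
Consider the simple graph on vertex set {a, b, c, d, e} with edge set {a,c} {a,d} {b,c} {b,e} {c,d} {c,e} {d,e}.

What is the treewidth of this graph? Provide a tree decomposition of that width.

Every bag has size at most 3, so the width is 3 − 1 = 2 and tw(G) ≤ 2. Conversely, {c, d, e} is a clique of size 3, and the vertices of any clique must share a bag in every tree decomposition; so some bag has ≥ 3 vertices and tw(G) ≥ 2. Therefore the treewidth is 2.

Treewidth 2.
One such decomposition:
Bags: B1 = {a, c, d}  B2 = {c, d, e}  B3 = {b, c, e}
Tree: B1–B2, B2–B3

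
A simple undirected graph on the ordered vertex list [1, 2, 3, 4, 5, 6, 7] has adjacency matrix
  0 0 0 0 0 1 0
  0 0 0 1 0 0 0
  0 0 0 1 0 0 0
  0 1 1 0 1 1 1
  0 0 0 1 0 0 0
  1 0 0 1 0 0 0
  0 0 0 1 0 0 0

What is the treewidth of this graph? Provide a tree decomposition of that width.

Each bag holds 2 vertices, so the decomposition has width 1, which upper-bounds the treewidth. Any graph with an edge has treewidth ≥ 1, and G has the edge 1–6. Hence tw(G) = 1 exactly.

Treewidth 1.
One optimal decomposition is:
Bags: B1 = {1, 6}  B2 = {4, 6}  B3 = {4, 5}  B4 = {3, 4}  B5 = {2, 4}  B6 = {4, 7}
Tree: B1–B2, B2–B3, B3–B4, B4–B5, B5–B6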